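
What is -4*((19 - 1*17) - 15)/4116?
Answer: 13/1029 ≈ 0.012634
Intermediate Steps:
-4*((19 - 1*17) - 15)/4116 = -4*((19 - 17) - 15)*(1/4116) = -4*(2 - 15)*(1/4116) = -4*(-13)*(1/4116) = 52*(1/4116) = 13/1029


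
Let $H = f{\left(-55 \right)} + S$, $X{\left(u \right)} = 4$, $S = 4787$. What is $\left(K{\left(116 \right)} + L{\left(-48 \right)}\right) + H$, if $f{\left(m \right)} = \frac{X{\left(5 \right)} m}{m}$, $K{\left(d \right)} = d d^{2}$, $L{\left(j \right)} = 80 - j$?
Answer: $1565815$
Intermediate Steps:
$K{\left(d \right)} = d^{3}$
$f{\left(m \right)} = 4$ ($f{\left(m \right)} = \frac{4 m}{m} = 4$)
$H = 4791$ ($H = 4 + 4787 = 4791$)
$\left(K{\left(116 \right)} + L{\left(-48 \right)}\right) + H = \left(116^{3} + \left(80 - -48\right)\right) + 4791 = \left(1560896 + \left(80 + 48\right)\right) + 4791 = \left(1560896 + 128\right) + 4791 = 1561024 + 4791 = 1565815$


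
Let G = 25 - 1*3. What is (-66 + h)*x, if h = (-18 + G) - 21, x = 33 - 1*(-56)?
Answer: -7387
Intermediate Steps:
x = 89 (x = 33 + 56 = 89)
G = 22 (G = 25 - 3 = 22)
h = -17 (h = (-18 + 22) - 21 = 4 - 21 = -17)
(-66 + h)*x = (-66 - 17)*89 = -83*89 = -7387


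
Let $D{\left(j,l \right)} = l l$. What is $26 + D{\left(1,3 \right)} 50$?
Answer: $476$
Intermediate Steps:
$D{\left(j,l \right)} = l^{2}$
$26 + D{\left(1,3 \right)} 50 = 26 + 3^{2} \cdot 50 = 26 + 9 \cdot 50 = 26 + 450 = 476$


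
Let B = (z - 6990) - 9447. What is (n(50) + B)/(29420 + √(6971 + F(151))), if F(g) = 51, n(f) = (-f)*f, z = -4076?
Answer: -338521230/432764689 + 23013*√7022/865529378 ≈ -0.78000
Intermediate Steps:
B = -20513 (B = (-4076 - 6990) - 9447 = -11066 - 9447 = -20513)
n(f) = -f²
(n(50) + B)/(29420 + √(6971 + F(151))) = (-1*50² - 20513)/(29420 + √(6971 + 51)) = (-1*2500 - 20513)/(29420 + √7022) = (-2500 - 20513)/(29420 + √7022) = -23013/(29420 + √7022)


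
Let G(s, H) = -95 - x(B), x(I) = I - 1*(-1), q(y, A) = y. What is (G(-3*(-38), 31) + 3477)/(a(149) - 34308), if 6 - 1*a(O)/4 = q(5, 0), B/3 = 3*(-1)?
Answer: -1695/17152 ≈ -0.098822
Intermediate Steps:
B = -9 (B = 3*(3*(-1)) = 3*(-3) = -9)
a(O) = 4 (a(O) = 24 - 4*5 = 24 - 20 = 4)
x(I) = 1 + I (x(I) = I + 1 = 1 + I)
G(s, H) = -87 (G(s, H) = -95 - (1 - 9) = -95 - 1*(-8) = -95 + 8 = -87)
(G(-3*(-38), 31) + 3477)/(a(149) - 34308) = (-87 + 3477)/(4 - 34308) = 3390/(-34304) = 3390*(-1/34304) = -1695/17152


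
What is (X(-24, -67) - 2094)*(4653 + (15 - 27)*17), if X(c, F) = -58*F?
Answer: 7972608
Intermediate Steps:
(X(-24, -67) - 2094)*(4653 + (15 - 27)*17) = (-58*(-67) - 2094)*(4653 + (15 - 27)*17) = (3886 - 2094)*(4653 - 12*17) = 1792*(4653 - 204) = 1792*4449 = 7972608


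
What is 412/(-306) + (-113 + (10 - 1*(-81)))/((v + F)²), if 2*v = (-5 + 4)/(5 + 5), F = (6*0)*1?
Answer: -1346606/153 ≈ -8801.3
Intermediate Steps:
F = 0 (F = 0*1 = 0)
v = -1/20 (v = ((-5 + 4)/(5 + 5))/2 = (-1/10)/2 = (-1*⅒)/2 = (½)*(-⅒) = -1/20 ≈ -0.050000)
412/(-306) + (-113 + (10 - 1*(-81)))/((v + F)²) = 412/(-306) + (-113 + (10 - 1*(-81)))/((-1/20 + 0)²) = 412*(-1/306) + (-113 + (10 + 81))/((-1/20)²) = -206/153 + (-113 + 91)/(1/400) = -206/153 - 22*400 = -206/153 - 8800 = -1346606/153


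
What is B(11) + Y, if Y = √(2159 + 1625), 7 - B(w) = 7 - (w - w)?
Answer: 2*√946 ≈ 61.514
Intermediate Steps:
B(w) = 0 (B(w) = 7 - (7 - (w - w)) = 7 - (7 - 1*0) = 7 - (7 + 0) = 7 - 1*7 = 7 - 7 = 0)
Y = 2*√946 (Y = √3784 = 2*√946 ≈ 61.514)
B(11) + Y = 0 + 2*√946 = 2*√946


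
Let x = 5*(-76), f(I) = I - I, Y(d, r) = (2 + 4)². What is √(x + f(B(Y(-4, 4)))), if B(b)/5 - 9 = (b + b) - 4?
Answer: 2*I*√95 ≈ 19.494*I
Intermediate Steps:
Y(d, r) = 36 (Y(d, r) = 6² = 36)
B(b) = 25 + 10*b (B(b) = 45 + 5*((b + b) - 4) = 45 + 5*(2*b - 4) = 45 + 5*(-4 + 2*b) = 45 + (-20 + 10*b) = 25 + 10*b)
f(I) = 0
x = -380
√(x + f(B(Y(-4, 4)))) = √(-380 + 0) = √(-380) = 2*I*√95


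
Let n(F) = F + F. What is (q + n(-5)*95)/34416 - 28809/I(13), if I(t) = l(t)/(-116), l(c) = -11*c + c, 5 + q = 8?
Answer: -57506513107/2237040 ≈ -25707.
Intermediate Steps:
q = 3 (q = -5 + 8 = 3)
l(c) = -10*c
n(F) = 2*F
I(t) = 5*t/58 (I(t) = -10*t/(-116) = -10*t*(-1/116) = 5*t/58)
(q + n(-5)*95)/34416 - 28809/I(13) = (3 + (2*(-5))*95)/34416 - 28809/((5/58)*13) = (3 - 10*95)*(1/34416) - 28809/65/58 = (3 - 950)*(1/34416) - 28809*58/65 = -947*1/34416 - 1670922/65 = -947/34416 - 1670922/65 = -57506513107/2237040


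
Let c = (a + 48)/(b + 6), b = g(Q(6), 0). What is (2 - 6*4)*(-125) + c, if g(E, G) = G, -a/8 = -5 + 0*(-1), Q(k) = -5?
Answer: 8294/3 ≈ 2764.7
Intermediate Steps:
a = 40 (a = -8*(-5 + 0*(-1)) = -8*(-5 + 0) = -8*(-5) = 40)
b = 0
c = 44/3 (c = (40 + 48)/(0 + 6) = 88/6 = 88*(1/6) = 44/3 ≈ 14.667)
(2 - 6*4)*(-125) + c = (2 - 6*4)*(-125) + 44/3 = (2 - 24)*(-125) + 44/3 = -22*(-125) + 44/3 = 2750 + 44/3 = 8294/3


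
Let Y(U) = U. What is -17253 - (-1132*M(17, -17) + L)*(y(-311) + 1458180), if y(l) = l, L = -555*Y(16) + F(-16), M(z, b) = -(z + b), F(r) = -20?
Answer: 12975016847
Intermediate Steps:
M(z, b) = -b - z (M(z, b) = -(b + z) = -b - z)
L = -8900 (L = -555*16 - 20 = -8880 - 20 = -8900)
-17253 - (-1132*M(17, -17) + L)*(y(-311) + 1458180) = -17253 - (-1132*(-1*(-17) - 1*17) - 8900)*(-311 + 1458180) = -17253 - (-1132*(17 - 17) - 8900)*1457869 = -17253 - (-1132*0 - 8900)*1457869 = -17253 - (0 - 8900)*1457869 = -17253 - (-8900)*1457869 = -17253 - 1*(-12975034100) = -17253 + 12975034100 = 12975016847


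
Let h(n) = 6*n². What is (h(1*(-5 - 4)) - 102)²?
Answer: 147456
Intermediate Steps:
(h(1*(-5 - 4)) - 102)² = (6*(1*(-5 - 4))² - 102)² = (6*(1*(-9))² - 102)² = (6*(-9)² - 102)² = (6*81 - 102)² = (486 - 102)² = 384² = 147456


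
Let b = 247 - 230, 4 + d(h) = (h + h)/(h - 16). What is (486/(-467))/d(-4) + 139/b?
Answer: 67208/7939 ≈ 8.4655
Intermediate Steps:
d(h) = -4 + 2*h/(-16 + h) (d(h) = -4 + (h + h)/(h - 16) = -4 + (2*h)/(-16 + h) = -4 + 2*h/(-16 + h))
b = 17
(486/(-467))/d(-4) + 139/b = (486/(-467))/((2*(32 - 1*(-4))/(-16 - 4))) + 139/17 = (486*(-1/467))/((2*(32 + 4)/(-20))) + 139*(1/17) = -486/(467*(2*(-1/20)*36)) + 139/17 = -486/(467*(-18/5)) + 139/17 = -486/467*(-5/18) + 139/17 = 135/467 + 139/17 = 67208/7939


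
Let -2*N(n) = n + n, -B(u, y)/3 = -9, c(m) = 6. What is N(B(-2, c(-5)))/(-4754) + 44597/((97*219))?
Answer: 212587699/100989222 ≈ 2.1051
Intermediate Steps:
B(u, y) = 27 (B(u, y) = -3*(-9) = 27)
N(n) = -n (N(n) = -(n + n)/2 = -n)
N(B(-2, c(-5)))/(-4754) + 44597/((97*219)) = -1*27/(-4754) + 44597/((97*219)) = -27*(-1/4754) + 44597/21243 = 27/4754 + 44597*(1/21243) = 27/4754 + 44597/21243 = 212587699/100989222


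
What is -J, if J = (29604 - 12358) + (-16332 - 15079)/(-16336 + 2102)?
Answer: -245510975/14234 ≈ -17248.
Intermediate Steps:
J = 245510975/14234 (J = 17246 - 31411/(-14234) = 17246 - 31411*(-1/14234) = 17246 + 31411/14234 = 245510975/14234 ≈ 17248.)
-J = -1*245510975/14234 = -245510975/14234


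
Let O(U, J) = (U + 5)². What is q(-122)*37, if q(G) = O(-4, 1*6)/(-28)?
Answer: -37/28 ≈ -1.3214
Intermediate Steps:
O(U, J) = (5 + U)²
q(G) = -1/28 (q(G) = (5 - 4)²/(-28) = 1²*(-1/28) = 1*(-1/28) = -1/28)
q(-122)*37 = -1/28*37 = -37/28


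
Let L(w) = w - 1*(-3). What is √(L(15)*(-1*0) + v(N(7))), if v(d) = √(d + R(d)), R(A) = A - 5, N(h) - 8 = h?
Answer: √5 ≈ 2.2361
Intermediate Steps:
N(h) = 8 + h
R(A) = -5 + A
v(d) = √(-5 + 2*d) (v(d) = √(d + (-5 + d)) = √(-5 + 2*d))
L(w) = 3 + w (L(w) = w + 3 = 3 + w)
√(L(15)*(-1*0) + v(N(7))) = √((3 + 15)*(-1*0) + √(-5 + 2*(8 + 7))) = √(18*0 + √(-5 + 2*15)) = √(0 + √(-5 + 30)) = √(0 + √25) = √(0 + 5) = √5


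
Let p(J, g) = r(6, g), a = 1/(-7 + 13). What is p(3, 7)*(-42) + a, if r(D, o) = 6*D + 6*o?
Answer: -19655/6 ≈ -3275.8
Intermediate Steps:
a = ⅙ (a = 1/6 = ⅙ ≈ 0.16667)
p(J, g) = 36 + 6*g (p(J, g) = 6*6 + 6*g = 36 + 6*g)
p(3, 7)*(-42) + a = (36 + 6*7)*(-42) + ⅙ = (36 + 42)*(-42) + ⅙ = 78*(-42) + ⅙ = -3276 + ⅙ = -19655/6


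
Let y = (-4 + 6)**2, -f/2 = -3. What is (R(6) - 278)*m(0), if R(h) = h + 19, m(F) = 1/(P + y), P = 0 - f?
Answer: 253/2 ≈ 126.50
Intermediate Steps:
f = 6 (f = -2*(-3) = 6)
y = 4 (y = 2**2 = 4)
P = -6 (P = 0 - 1*6 = 0 - 6 = -6)
m(F) = -1/2 (m(F) = 1/(-6 + 4) = 1/(-2) = -1/2)
R(h) = 19 + h
(R(6) - 278)*m(0) = ((19 + 6) - 278)*(-1/2) = (25 - 278)*(-1/2) = -253*(-1/2) = 253/2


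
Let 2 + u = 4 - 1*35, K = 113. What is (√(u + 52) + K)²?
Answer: (113 + √19)² ≈ 13773.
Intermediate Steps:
u = -33 (u = -2 + (4 - 1*35) = -2 + (4 - 35) = -2 - 31 = -33)
(√(u + 52) + K)² = (√(-33 + 52) + 113)² = (√19 + 113)² = (113 + √19)²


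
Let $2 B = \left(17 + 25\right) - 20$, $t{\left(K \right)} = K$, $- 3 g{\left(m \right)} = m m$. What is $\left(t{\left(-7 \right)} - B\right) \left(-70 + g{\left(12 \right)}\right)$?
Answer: $2124$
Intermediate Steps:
$g{\left(m \right)} = - \frac{m^{2}}{3}$ ($g{\left(m \right)} = - \frac{m m}{3} = - \frac{m^{2}}{3}$)
$B = 11$ ($B = \frac{\left(17 + 25\right) - 20}{2} = \frac{42 - 20}{2} = \frac{1}{2} \cdot 22 = 11$)
$\left(t{\left(-7 \right)} - B\right) \left(-70 + g{\left(12 \right)}\right) = \left(-7 - 11\right) \left(-70 - \frac{12^{2}}{3}\right) = \left(-7 - 11\right) \left(-70 - 48\right) = - 18 \left(-70 - 48\right) = \left(-18\right) \left(-118\right) = 2124$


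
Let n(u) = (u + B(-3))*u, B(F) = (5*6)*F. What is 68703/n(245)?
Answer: 68703/37975 ≈ 1.8092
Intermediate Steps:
B(F) = 30*F
n(u) = u*(-90 + u) (n(u) = (u + 30*(-3))*u = (u - 90)*u = (-90 + u)*u = u*(-90 + u))
68703/n(245) = 68703/((245*(-90 + 245))) = 68703/((245*155)) = 68703/37975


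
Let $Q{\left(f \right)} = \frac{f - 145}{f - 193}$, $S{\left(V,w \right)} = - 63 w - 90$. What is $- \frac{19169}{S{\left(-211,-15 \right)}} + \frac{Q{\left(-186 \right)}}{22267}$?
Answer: $- \frac{161770607612}{7215510015} \approx -22.42$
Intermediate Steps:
$S{\left(V,w \right)} = -90 - 63 w$
$Q{\left(f \right)} = \frac{-145 + f}{-193 + f}$
$- \frac{19169}{S{\left(-211,-15 \right)}} + \frac{Q{\left(-186 \right)}}{22267} = - \frac{19169}{-90 - -945} + \frac{\frac{1}{-193 - 186} \left(-145 - 186\right)}{22267} = - \frac{19169}{-90 + 945} + \frac{1}{-379} \left(-331\right) \frac{1}{22267} = - \frac{19169}{855} + \left(- \frac{1}{379}\right) \left(-331\right) \frac{1}{22267} = \left(-19169\right) \frac{1}{855} + \frac{331}{379} \cdot \frac{1}{22267} = - \frac{19169}{855} + \frac{331}{8439193} = - \frac{161770607612}{7215510015}$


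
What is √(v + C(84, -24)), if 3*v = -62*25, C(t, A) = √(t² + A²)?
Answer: √(-4650 + 108*√53)/3 ≈ 20.72*I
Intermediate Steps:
C(t, A) = √(A² + t²)
v = -1550/3 (v = (-62*25)/3 = (⅓)*(-1550) = -1550/3 ≈ -516.67)
√(v + C(84, -24)) = √(-1550/3 + √((-24)² + 84²)) = √(-1550/3 + √(576 + 7056)) = √(-1550/3 + √7632) = √(-1550/3 + 12*√53)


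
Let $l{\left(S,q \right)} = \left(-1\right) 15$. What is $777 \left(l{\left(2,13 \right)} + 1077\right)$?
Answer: $825174$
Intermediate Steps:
$l{\left(S,q \right)} = -15$
$777 \left(l{\left(2,13 \right)} + 1077\right) = 777 \left(-15 + 1077\right) = 777 \cdot 1062 = 825174$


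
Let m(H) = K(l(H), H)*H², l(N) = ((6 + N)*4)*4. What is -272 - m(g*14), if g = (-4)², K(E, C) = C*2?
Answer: -22479120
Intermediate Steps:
l(N) = 96 + 16*N (l(N) = (24 + 4*N)*4 = 96 + 16*N)
K(E, C) = 2*C
g = 16
m(H) = 2*H³ (m(H) = (2*H)*H² = 2*H³)
-272 - m(g*14) = -272 - 2*(16*14)³ = -272 - 2*224³ = -272 - 2*11239424 = -272 - 1*22478848 = -272 - 22478848 = -22479120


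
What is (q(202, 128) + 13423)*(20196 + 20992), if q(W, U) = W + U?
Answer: 566458564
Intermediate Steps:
q(W, U) = U + W
(q(202, 128) + 13423)*(20196 + 20992) = ((128 + 202) + 13423)*(20196 + 20992) = (330 + 13423)*41188 = 13753*41188 = 566458564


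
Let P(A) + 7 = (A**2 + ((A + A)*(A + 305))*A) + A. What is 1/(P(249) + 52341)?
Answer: 1/68811692 ≈ 1.4532e-8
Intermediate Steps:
P(A) = -7 + A + A**2 + 2*A**2*(305 + A) (P(A) = -7 + ((A**2 + ((A + A)*(A + 305))*A) + A) = -7 + ((A**2 + ((2*A)*(305 + A))*A) + A) = -7 + ((A**2 + (2*A*(305 + A))*A) + A) = -7 + ((A**2 + 2*A**2*(305 + A)) + A) = -7 + (A + A**2 + 2*A**2*(305 + A)) = -7 + A + A**2 + 2*A**2*(305 + A))
1/(P(249) + 52341) = 1/((-7 + 249 + 2*249**3 + 611*249**2) + 52341) = 1/((-7 + 249 + 2*15438249 + 611*62001) + 52341) = 1/((-7 + 249 + 30876498 + 37882611) + 52341) = 1/(68759351 + 52341) = 1/68811692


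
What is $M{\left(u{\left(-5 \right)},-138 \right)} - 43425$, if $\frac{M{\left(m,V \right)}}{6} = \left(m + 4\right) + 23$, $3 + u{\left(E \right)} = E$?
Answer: $-43311$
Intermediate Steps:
$u{\left(E \right)} = -3 + E$
$M{\left(m,V \right)} = 162 + 6 m$ ($M{\left(m,V \right)} = 6 \left(\left(m + 4\right) + 23\right) = 6 \left(\left(4 + m\right) + 23\right) = 6 \left(27 + m\right) = 162 + 6 m$)
$M{\left(u{\left(-5 \right)},-138 \right)} - 43425 = \left(162 + 6 \left(-3 - 5\right)\right) - 43425 = \left(162 + 6 \left(-8\right)\right) - 43425 = \left(162 - 48\right) - 43425 = 114 - 43425 = -43311$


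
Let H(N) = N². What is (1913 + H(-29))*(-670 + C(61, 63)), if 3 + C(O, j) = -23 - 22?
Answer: -1977372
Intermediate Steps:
C(O, j) = -48 (C(O, j) = -3 + (-23 - 22) = -3 - 45 = -48)
(1913 + H(-29))*(-670 + C(61, 63)) = (1913 + (-29)²)*(-670 - 48) = (1913 + 841)*(-718) = 2754*(-718) = -1977372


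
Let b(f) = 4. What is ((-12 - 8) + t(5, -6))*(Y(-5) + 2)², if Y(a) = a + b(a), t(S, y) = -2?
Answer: -22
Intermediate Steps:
Y(a) = 4 + a (Y(a) = a + 4 = 4 + a)
((-12 - 8) + t(5, -6))*(Y(-5) + 2)² = ((-12 - 8) - 2)*((4 - 5) + 2)² = (-20 - 2)*(-1 + 2)² = -22*1² = -22*1 = -22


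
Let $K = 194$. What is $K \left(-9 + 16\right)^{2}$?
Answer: $9506$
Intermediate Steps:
$K \left(-9 + 16\right)^{2} = 194 \left(-9 + 16\right)^{2} = 194 \cdot 7^{2} = 194 \cdot 49 = 9506$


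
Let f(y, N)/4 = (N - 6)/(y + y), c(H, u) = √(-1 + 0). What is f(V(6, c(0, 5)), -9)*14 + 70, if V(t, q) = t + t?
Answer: 35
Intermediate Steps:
c(H, u) = I (c(H, u) = √(-1) = I)
V(t, q) = 2*t
f(y, N) = 2*(-6 + N)/y (f(y, N) = 4*((N - 6)/(y + y)) = 4*((-6 + N)/((2*y))) = 4*((-6 + N)*(1/(2*y))) = 4*((-6 + N)/(2*y)) = 2*(-6 + N)/y)
f(V(6, c(0, 5)), -9)*14 + 70 = (2*(-6 - 9)/((2*6)))*14 + 70 = (2*(-15)/12)*14 + 70 = (2*(1/12)*(-15))*14 + 70 = -5/2*14 + 70 = -35 + 70 = 35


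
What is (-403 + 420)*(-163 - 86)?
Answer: -4233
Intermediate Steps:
(-403 + 420)*(-163 - 86) = 17*(-249) = -4233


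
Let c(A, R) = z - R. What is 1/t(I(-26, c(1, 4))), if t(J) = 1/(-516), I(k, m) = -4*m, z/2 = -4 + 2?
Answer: -516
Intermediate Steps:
z = -4 (z = 2*(-4 + 2) = 2*(-2) = -4)
c(A, R) = -4 - R
t(J) = -1/516
1/t(I(-26, c(1, 4))) = 1/(-1/516) = -516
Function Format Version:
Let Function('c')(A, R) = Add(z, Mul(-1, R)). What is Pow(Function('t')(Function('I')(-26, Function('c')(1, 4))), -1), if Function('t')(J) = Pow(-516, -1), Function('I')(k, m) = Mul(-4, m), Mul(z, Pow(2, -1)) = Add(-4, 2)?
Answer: -516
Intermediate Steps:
z = -4 (z = Mul(2, Add(-4, 2)) = Mul(2, -2) = -4)
Function('c')(A, R) = Add(-4, Mul(-1, R))
Function('t')(J) = Rational(-1, 516)
Pow(Function('t')(Function('I')(-26, Function('c')(1, 4))), -1) = Pow(Rational(-1, 516), -1) = -516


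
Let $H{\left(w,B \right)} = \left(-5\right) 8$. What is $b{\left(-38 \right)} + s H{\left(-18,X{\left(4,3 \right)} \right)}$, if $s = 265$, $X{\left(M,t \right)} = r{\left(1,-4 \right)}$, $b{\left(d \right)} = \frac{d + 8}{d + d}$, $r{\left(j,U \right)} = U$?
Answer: $- \frac{402785}{38} \approx -10600.0$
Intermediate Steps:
$b{\left(d \right)} = \frac{8 + d}{2 d}$
$X{\left(M,t \right)} = -4$
$H{\left(w,B \right)} = -40$
$b{\left(-38 \right)} + s H{\left(-18,X{\left(4,3 \right)} \right)} = \frac{8 - 38}{2 \left(-38\right)} + 265 \left(-40\right) = \frac{1}{2} \left(- \frac{1}{38}\right) \left(-30\right) - 10600 = \frac{15}{38} - 10600 = - \frac{402785}{38}$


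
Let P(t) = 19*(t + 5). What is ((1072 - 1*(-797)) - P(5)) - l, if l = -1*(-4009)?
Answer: -2330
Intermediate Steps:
P(t) = 95 + 19*t (P(t) = 19*(5 + t) = 95 + 19*t)
l = 4009
((1072 - 1*(-797)) - P(5)) - l = ((1072 - 1*(-797)) - (95 + 19*5)) - 1*4009 = ((1072 + 797) - (95 + 95)) - 4009 = (1869 - 1*190) - 4009 = (1869 - 190) - 4009 = 1679 - 4009 = -2330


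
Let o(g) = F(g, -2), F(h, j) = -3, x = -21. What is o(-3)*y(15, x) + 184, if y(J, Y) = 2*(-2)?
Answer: 196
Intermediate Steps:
y(J, Y) = -4
o(g) = -3
o(-3)*y(15, x) + 184 = -3*(-4) + 184 = 12 + 184 = 196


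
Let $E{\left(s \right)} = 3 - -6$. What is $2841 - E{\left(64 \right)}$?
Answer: $2832$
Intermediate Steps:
$E{\left(s \right)} = 9$ ($E{\left(s \right)} = 3 + 6 = 9$)
$2841 - E{\left(64 \right)} = 2841 - 9 = 2832$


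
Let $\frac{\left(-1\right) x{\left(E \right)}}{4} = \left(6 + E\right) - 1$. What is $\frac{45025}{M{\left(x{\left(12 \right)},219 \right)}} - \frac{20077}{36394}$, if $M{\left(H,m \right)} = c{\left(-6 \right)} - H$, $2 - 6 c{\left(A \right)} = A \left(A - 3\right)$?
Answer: $\frac{1228086461}{1619533} \approx 758.3$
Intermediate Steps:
$c{\left(A \right)} = \frac{1}{3} - \frac{A \left(-3 + A\right)}{6}$ ($c{\left(A \right)} = \frac{1}{3} - \frac{A \left(A - 3\right)}{6} = \frac{1}{3} - \frac{A \left(-3 + A\right)}{6}$)
$x{\left(E \right)} = -20 - 4 E$ ($x{\left(E \right)} = - 4 \left(\left(6 + E\right) - 1\right) = - 4 \left(5 + E\right) = -20 - 4 E$)
$M{\left(H,m \right)} = - \frac{26}{3} - H$ ($M{\left(H,m \right)} = \left(\frac{1}{3} + \frac{1}{2} \left(-6\right) - \frac{\left(-6\right)^{2}}{6}\right) - H = \left(\frac{1}{3} - 3 - 6\right) - H = - \frac{26}{3} - H$)
$\frac{45025}{M{\left(x{\left(12 \right)},219 \right)}} - \frac{20077}{36394} = \frac{45025}{- \frac{26}{3} - \left(-20 - 48\right)} - \frac{20077}{36394} = \frac{45025}{- \frac{26}{3} - -68} - \frac{20077}{36394} = \frac{45025}{- \frac{26}{3} + 68} - \frac{20077}{36394} = \frac{45025}{\frac{178}{3}} - \frac{20077}{36394} = 45025 \cdot \frac{3}{178} - \frac{20077}{36394} = \frac{135075}{178} - \frac{20077}{36394} = \frac{1228086461}{1619533}$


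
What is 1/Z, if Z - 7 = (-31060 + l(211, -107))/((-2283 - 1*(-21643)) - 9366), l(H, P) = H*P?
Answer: 526/859 ≈ 0.61234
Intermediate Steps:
Z = 859/526 (Z = 7 + (-31060 + 211*(-107))/((-2283 - 1*(-21643)) - 9366) = 7 + (-31060 - 22577)/((-2283 + 21643) - 9366) = 7 - 53637/(19360 - 9366) = 7 - 53637/9994 = 7 - 53637*1/9994 = 7 - 2823/526 = 859/526 ≈ 1.6331)
1/Z = 1/(859/526) = 526/859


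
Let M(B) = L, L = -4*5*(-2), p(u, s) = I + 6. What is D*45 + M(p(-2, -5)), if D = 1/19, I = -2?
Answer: 805/19 ≈ 42.368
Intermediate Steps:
p(u, s) = 4 (p(u, s) = -2 + 6 = 4)
L = 40 (L = -20*(-2) = 40)
M(B) = 40
D = 1/19 ≈ 0.052632
D*45 + M(p(-2, -5)) = (1/19)*45 + 40 = 45/19 + 40 = 805/19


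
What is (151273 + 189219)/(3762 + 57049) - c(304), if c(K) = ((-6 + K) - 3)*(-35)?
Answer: 628214067/60811 ≈ 10331.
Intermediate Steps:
c(K) = 315 - 35*K (c(K) = (-9 + K)*(-35) = 315 - 35*K)
(151273 + 189219)/(3762 + 57049) - c(304) = (151273 + 189219)/(3762 + 57049) - (315 - 35*304) = 340492/60811 - (315 - 10640) = 340492*(1/60811) - 1*(-10325) = 340492/60811 + 10325 = 628214067/60811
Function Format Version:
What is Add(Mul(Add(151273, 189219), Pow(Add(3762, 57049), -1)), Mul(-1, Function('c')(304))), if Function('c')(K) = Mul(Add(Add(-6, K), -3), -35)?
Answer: Rational(628214067, 60811) ≈ 10331.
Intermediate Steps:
Function('c')(K) = Add(315, Mul(-35, K)) (Function('c')(K) = Mul(Add(-9, K), -35) = Add(315, Mul(-35, K)))
Add(Mul(Add(151273, 189219), Pow(Add(3762, 57049), -1)), Mul(-1, Function('c')(304))) = Add(Mul(Add(151273, 189219), Pow(Add(3762, 57049), -1)), Mul(-1, Add(315, Mul(-35, 304)))) = Add(Mul(340492, Pow(60811, -1)), Mul(-1, Add(315, -10640))) = Add(Mul(340492, Rational(1, 60811)), Mul(-1, -10325)) = Add(Rational(340492, 60811), 10325) = Rational(628214067, 60811)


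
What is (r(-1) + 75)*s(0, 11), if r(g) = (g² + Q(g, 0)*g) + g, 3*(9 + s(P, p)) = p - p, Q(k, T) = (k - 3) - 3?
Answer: -738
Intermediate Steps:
Q(k, T) = -6 + k (Q(k, T) = (-3 + k) - 3 = -6 + k)
s(P, p) = -9 (s(P, p) = -9 + (p - p)/3 = -9 + (⅓)*0 = -9 + 0 = -9)
r(g) = g + g² + g*(-6 + g) (r(g) = (g² + (-6 + g)*g) + g = (g² + g*(-6 + g)) + g = g + g² + g*(-6 + g))
(r(-1) + 75)*s(0, 11) = (-(-5 + 2*(-1)) + 75)*(-9) = (-(-5 - 2) + 75)*(-9) = (-1*(-7) + 75)*(-9) = (7 + 75)*(-9) = 82*(-9) = -738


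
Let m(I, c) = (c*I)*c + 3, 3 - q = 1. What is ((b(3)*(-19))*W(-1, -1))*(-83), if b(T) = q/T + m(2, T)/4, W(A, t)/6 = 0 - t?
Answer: 111967/2 ≈ 55984.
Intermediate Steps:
q = 2 (q = 3 - 1*1 = 3 - 1 = 2)
W(A, t) = -6*t (W(A, t) = 6*(0 - t) = 6*(-t) = -6*t)
m(I, c) = 3 + I*c² (m(I, c) = (I*c)*c + 3 = I*c² + 3 = 3 + I*c²)
b(T) = ¾ + T²/2 + 2/T (b(T) = 2/T + (3 + 2*T²)/4 = 2/T + (3 + 2*T²)*(¼) = 2/T + (¾ + T²/2) = ¾ + T²/2 + 2/T)
((b(3)*(-19))*W(-1, -1))*(-83) = (((¾ + (½)*3² + 2/3)*(-19))*(-6*(-1)))*(-83) = (((¾ + (½)*9 + 2*(⅓))*(-19))*6)*(-83) = (((¾ + 9/2 + ⅔)*(-19))*6)*(-83) = (((71/12)*(-19))*6)*(-83) = -1349/12*6*(-83) = -1349/2*(-83) = 111967/2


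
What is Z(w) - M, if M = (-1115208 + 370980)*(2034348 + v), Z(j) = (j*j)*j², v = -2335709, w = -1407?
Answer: 3694728868893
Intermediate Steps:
Z(j) = j⁴ (Z(j) = j²*j² = j⁴)
M = 224281294308 (M = (-1115208 + 370980)*(2034348 - 2335709) = -744228*(-301361) = 224281294308)
Z(w) - M = (-1407)⁴ - 1*224281294308 = 3919010163201 - 224281294308 = 3694728868893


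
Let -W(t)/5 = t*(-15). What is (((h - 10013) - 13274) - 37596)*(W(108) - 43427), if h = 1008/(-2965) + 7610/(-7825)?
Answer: 399218993663739/185609 ≈ 2.1509e+9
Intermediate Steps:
h = -243610/185609 (h = 1008*(-1/2965) + 7610*(-1/7825) = -1008/2965 - 1522/1565 = -243610/185609 ≈ -1.3125)
W(t) = 75*t (W(t) = -5*t*(-15) = -(-75)*t = 75*t)
(((h - 10013) - 13274) - 37596)*(W(108) - 43427) = (((-243610/185609 - 10013) - 13274) - 37596)*(75*108 - 43427) = ((-1858746527/185609 - 13274) - 37596)*(8100 - 43427) = (-4322520393/185609 - 37596)*(-35327) = -11300676357/185609*(-35327) = 399218993663739/185609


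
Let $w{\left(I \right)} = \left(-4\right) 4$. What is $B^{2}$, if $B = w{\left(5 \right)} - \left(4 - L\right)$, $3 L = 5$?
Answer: $\frac{3025}{9} \approx 336.11$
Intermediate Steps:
$L = \frac{5}{3}$ ($L = \frac{1}{3} \cdot 5 = \frac{5}{3} \approx 1.6667$)
$w{\left(I \right)} = -16$
$B = - \frac{55}{3}$ ($B = -16 - \left(4 - \frac{5}{3}\right) = -16 - \frac{7}{3} = - \frac{55}{3} \approx -18.333$)
$B^{2} = \left(- \frac{55}{3}\right)^{2} = \frac{3025}{9}$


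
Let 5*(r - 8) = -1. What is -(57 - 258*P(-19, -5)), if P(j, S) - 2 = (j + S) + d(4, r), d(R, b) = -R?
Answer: -6765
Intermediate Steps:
r = 39/5 (r = 8 + (⅕)*(-1) = 8 - ⅕ = 39/5 ≈ 7.8000)
P(j, S) = -2 + S + j (P(j, S) = 2 + ((j + S) - 1*4) = 2 + ((S + j) - 4) = 2 + (-4 + S + j) = -2 + S + j)
-(57 - 258*P(-19, -5)) = -(57 - 258*(-2 - 5 - 19)) = -(57 - 258*(-26)) = -(57 + 6708) = -1*6765 = -6765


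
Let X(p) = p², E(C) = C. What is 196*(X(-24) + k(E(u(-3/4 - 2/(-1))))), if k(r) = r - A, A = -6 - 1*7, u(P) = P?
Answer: 115689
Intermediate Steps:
A = -13 (A = -6 - 7 = -13)
k(r) = 13 + r (k(r) = r - 1*(-13) = r + 13 = 13 + r)
196*(X(-24) + k(E(u(-3/4 - 2/(-1))))) = 196*((-24)² + (13 + (-3/4 - 2/(-1)))) = 196*(576 + (13 + (-3*¼ - 2*(-1)))) = 196*(576 + (13 + (-¾ + 2))) = 196*(576 + (13 + 5/4)) = 196*(576 + 57/4) = 196*(2361/4) = 115689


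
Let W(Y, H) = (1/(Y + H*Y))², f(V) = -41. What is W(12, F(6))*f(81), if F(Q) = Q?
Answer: -41/7056 ≈ -0.0058107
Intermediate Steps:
W(Y, H) = (Y + H*Y)⁻²
W(12, F(6))*f(81) = (1/(12²*(1 + 6)²))*(-41) = ((1/144)/7²)*(-41) = ((1/144)*(1/49))*(-41) = (1/7056)*(-41) = -41/7056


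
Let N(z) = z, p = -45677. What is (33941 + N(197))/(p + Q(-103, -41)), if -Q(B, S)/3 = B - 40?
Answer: -169/224 ≈ -0.75446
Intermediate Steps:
Q(B, S) = 120 - 3*B (Q(B, S) = -3*(B - 40) = -3*(-40 + B) = 120 - 3*B)
(33941 + N(197))/(p + Q(-103, -41)) = (33941 + 197)/(-45677 + (120 - 3*(-103))) = 34138/(-45677 + (120 + 309)) = 34138/(-45677 + 429) = 34138/(-45248) = 34138*(-1/45248) = -169/224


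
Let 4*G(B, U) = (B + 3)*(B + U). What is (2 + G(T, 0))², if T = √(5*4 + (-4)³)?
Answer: 225/4 - 27*I*√11 ≈ 56.25 - 89.549*I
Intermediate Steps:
T = 2*I*√11 (T = √(20 - 64) = √(-44) = 2*I*√11 ≈ 6.6332*I)
G(B, U) = (3 + B)*(B + U)/4 (G(B, U) = ((B + 3)*(B + U))/4 = ((3 + B)*(B + U))/4 = (3 + B)*(B + U)/4)
(2 + G(T, 0))² = (2 + ((2*I*√11)²/4 + 3*(2*I*√11)/4 + (¾)*0 + (¼)*(2*I*√11)*0))² = (2 + ((¼)*(-44) + 3*I*√11/2 + 0 + 0))² = (2 + (-11 + 3*I*√11/2 + 0 + 0))² = (2 + (-11 + 3*I*√11/2))² = (-9 + 3*I*√11/2)²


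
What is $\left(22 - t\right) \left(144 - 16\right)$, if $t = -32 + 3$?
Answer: $6528$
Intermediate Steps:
$t = -29$
$\left(22 - t\right) \left(144 - 16\right) = \left(22 - -29\right) \left(144 - 16\right) = \left(22 + 29\right) 128 = 51 \cdot 128 = 6528$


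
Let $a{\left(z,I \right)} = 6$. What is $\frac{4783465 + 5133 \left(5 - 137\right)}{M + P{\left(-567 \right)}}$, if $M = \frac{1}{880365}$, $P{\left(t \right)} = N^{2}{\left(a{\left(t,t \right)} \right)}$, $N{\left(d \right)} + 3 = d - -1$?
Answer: $\frac{3614698576785}{14085841} \approx 2.5662 \cdot 10^{5}$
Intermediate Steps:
$N{\left(d \right)} = -2 + d$ ($N{\left(d \right)} = -3 + \left(d - -1\right) = -3 + \left(d + 1\right) = -3 + \left(1 + d\right) = -2 + d$)
$P{\left(t \right)} = 16$ ($P{\left(t \right)} = \left(-2 + 6\right)^{2} = 4^{2} = 16$)
$M = \frac{1}{880365} \approx 1.1359 \cdot 10^{-6}$
$\frac{4783465 + 5133 \left(5 - 137\right)}{M + P{\left(-567 \right)}} = \frac{4783465 + 5133 \left(5 - 137\right)}{\frac{1}{880365} + 16} = \frac{4783465 + 5133 \left(-132\right)}{\frac{14085841}{880365}} = \left(4783465 - 677556\right) \frac{880365}{14085841} = 4105909 \cdot \frac{880365}{14085841} = \frac{3614698576785}{14085841}$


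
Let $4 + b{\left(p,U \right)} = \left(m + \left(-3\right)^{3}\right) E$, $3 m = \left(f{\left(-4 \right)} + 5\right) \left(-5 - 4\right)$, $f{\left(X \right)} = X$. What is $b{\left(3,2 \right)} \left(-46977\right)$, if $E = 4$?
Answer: $5825148$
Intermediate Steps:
$m = -3$ ($m = \frac{\left(-4 + 5\right) \left(-5 - 4\right)}{3} = \frac{1 \left(-9\right)}{3} = \frac{1}{3} \left(-9\right) = -3$)
$b{\left(p,U \right)} = -124$ ($b{\left(p,U \right)} = -4 + \left(-3 + \left(-3\right)^{3}\right) 4 = -4 + \left(-3 - 27\right) 4 = -4 - 120 = -124$)
$b{\left(3,2 \right)} \left(-46977\right) = \left(-124\right) \left(-46977\right) = 5825148$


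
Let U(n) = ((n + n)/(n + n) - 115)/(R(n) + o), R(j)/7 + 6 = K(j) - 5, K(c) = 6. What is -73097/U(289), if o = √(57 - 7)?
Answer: -2558395/114 + 365485*√2/114 ≈ -17908.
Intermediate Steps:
R(j) = -35 (R(j) = -42 + 7*(6 - 5) = -42 + 7*1 = -42 + 7 = -35)
o = 5*√2 (o = √50 = 5*√2 ≈ 7.0711)
U(n) = -114/(-35 + 5*√2) (U(n) = ((n + n)/(n + n) - 115)/(-35 + 5*√2) = ((2*n)/((2*n)) - 115)/(-35 + 5*√2) = ((2*n)*(1/(2*n)) - 115)/(-35 + 5*√2) = (1 - 115)/(-35 + 5*√2) = -114/(-35 + 5*√2))
-73097/U(289) = -73097/(798/235 + 114*√2/235)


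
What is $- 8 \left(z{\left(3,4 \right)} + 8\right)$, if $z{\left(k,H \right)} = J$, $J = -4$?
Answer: $-32$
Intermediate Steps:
$z{\left(k,H \right)} = -4$
$- 8 \left(z{\left(3,4 \right)} + 8\right) = - 8 \left(-4 + 8\right) = \left(-8\right) 4 = -32$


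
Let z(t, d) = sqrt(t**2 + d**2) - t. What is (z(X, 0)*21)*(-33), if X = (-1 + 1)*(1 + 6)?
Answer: 0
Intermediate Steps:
X = 0 (X = 0*7 = 0)
z(t, d) = sqrt(d**2 + t**2) - t
(z(X, 0)*21)*(-33) = ((sqrt(0**2 + 0**2) - 1*0)*21)*(-33) = ((sqrt(0 + 0) + 0)*21)*(-33) = ((sqrt(0) + 0)*21)*(-33) = ((0 + 0)*21)*(-33) = (0*21)*(-33) = 0*(-33) = 0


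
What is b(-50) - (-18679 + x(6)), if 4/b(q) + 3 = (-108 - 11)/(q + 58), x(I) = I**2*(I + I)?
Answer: 2609289/143 ≈ 18247.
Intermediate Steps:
x(I) = 2*I**3 (x(I) = I**2*(2*I) = 2*I**3)
b(q) = 4/(-3 - 119/(58 + q)) (b(q) = 4/(-3 + (-108 - 11)/(q + 58)) = 4/(-3 - 119/(58 + q)))
b(-50) - (-18679 + x(6)) = 4*(-58 - 1*(-50))/(293 + 3*(-50)) - (-18679 + 2*6**3) = 4*(-58 + 50)/(293 - 150) - (-18679 + 2*216) = 4*(-8)/143 - (-18679 + 432) = 4*(1/143)*(-8) - 1*(-18247) = -32/143 + 18247 = 2609289/143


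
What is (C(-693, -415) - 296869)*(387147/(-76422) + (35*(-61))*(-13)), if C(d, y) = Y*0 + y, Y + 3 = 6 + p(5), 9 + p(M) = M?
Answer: -105075300477082/12737 ≈ -8.2496e+9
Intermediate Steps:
p(M) = -9 + M
Y = -1 (Y = -3 + (6 + (-9 + 5)) = -3 + (6 - 4) = -3 + 2 = -1)
C(d, y) = y (C(d, y) = -1*0 + y = 0 + y = y)
(C(-693, -415) - 296869)*(387147/(-76422) + (35*(-61))*(-13)) = (-415 - 296869)*(387147/(-76422) + (35*(-61))*(-13)) = -297284*(387147*(-1/76422) - 2135*(-13)) = -297284*(-129049/25474 + 27755) = -297284*706901821/25474 = -105075300477082/12737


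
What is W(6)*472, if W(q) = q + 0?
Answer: 2832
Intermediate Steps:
W(q) = q
W(6)*472 = 6*472 = 2832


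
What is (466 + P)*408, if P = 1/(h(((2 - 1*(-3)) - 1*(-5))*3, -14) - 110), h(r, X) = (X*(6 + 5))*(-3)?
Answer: 8365683/44 ≈ 1.9013e+5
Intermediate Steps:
h(r, X) = -33*X (h(r, X) = (X*11)*(-3) = (11*X)*(-3) = -33*X)
P = 1/352 (P = 1/(-33*(-14) - 110) = 1/(462 - 110) = 1/352 ≈ 0.0028409)
(466 + P)*408 = (466 + 1/352)*408 = (164033/352)*408 = 8365683/44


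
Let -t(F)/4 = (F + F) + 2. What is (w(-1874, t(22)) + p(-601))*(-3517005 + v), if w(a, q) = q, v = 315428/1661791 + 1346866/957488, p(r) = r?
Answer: 2196454402910946274225/795572470504 ≈ 2.7608e+9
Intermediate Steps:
t(F) = -8 - 8*F (t(F) = -4*((F + F) + 2) = -4*(2*F + 2) = -4*(2 + 2*F) = -8 - 8*F)
v = 1270114160935/795572470504 (v = 315428*(1/1661791) + 1346866*(1/957488) = 315428/1661791 + 673433/478744 = 1270114160935/795572470504 ≈ 1.5965)
(w(-1874, t(22)) + p(-601))*(-3517005 + v) = ((-8 - 8*22) - 601)*(-3517005 + 1270114160935/795572470504) = ((-8 - 176) - 601)*(-2798031086510759585/795572470504) = (-184 - 601)*(-2798031086510759585/795572470504) = -785*(-2798031086510759585/795572470504) = 2196454402910946274225/795572470504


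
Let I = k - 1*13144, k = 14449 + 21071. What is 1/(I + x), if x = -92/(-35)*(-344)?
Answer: 35/751512 ≈ 4.6573e-5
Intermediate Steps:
k = 35520
x = -31648/35 (x = -92*(-1/35)*(-344) = (92/35)*(-344) = -31648/35 ≈ -904.23)
I = 22376 (I = 35520 - 1*13144 = 35520 - 13144 = 22376)
1/(I + x) = 1/(22376 - 31648/35) = 1/(751512/35) = 35/751512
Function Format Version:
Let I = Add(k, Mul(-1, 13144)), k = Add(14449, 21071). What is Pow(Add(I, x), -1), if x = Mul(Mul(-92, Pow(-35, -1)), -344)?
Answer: Rational(35, 751512) ≈ 4.6573e-5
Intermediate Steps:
k = 35520
x = Rational(-31648, 35) (x = Mul(Mul(-92, Rational(-1, 35)), -344) = Mul(Rational(92, 35), -344) = Rational(-31648, 35) ≈ -904.23)
I = 22376 (I = Add(35520, Mul(-1, 13144)) = Add(35520, -13144) = 22376)
Pow(Add(I, x), -1) = Pow(Add(22376, Rational(-31648, 35)), -1) = Pow(Rational(751512, 35), -1) = Rational(35, 751512)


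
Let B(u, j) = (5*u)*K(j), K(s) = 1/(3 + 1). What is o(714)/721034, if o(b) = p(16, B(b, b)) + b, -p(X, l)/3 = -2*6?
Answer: 375/360517 ≈ 0.0010402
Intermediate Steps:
K(s) = ¼ (K(s) = 1/4 = ¼)
B(u, j) = 5*u/4 (B(u, j) = (5*u)*(¼) = 5*u/4)
p(X, l) = 36 (p(X, l) = -(-6)*6 = -3*(-12) = 36)
o(b) = 36 + b
o(714)/721034 = (36 + 714)/721034 = 750*(1/721034) = 375/360517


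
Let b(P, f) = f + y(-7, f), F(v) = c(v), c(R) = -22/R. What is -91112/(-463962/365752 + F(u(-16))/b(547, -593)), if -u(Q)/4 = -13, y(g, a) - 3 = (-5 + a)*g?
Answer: 389462218669888/5422826803 ≈ 71819.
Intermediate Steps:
y(g, a) = 3 + g*(-5 + a) (y(g, a) = 3 + (-5 + a)*g = 3 + g*(-5 + a))
u(Q) = 52 (u(Q) = -4*(-13) = 52)
F(v) = -22/v
b(P, f) = 38 - 6*f (b(P, f) = f + (3 - 5*(-7) + f*(-7)) = f + (3 + 35 - 7*f) = f + (38 - 7*f) = 38 - 6*f)
-91112/(-463962/365752 + F(u(-16))/b(547, -593)) = -91112/(-463962/365752 + (-22/52)/(38 - 6*(-593))) = -91112/(-463962*1/365752 + (-22*1/52)/(38 + 3558)) = -91112/(-231981/182876 - 11/26/3596) = -91112/(-231981/182876 - 11/26*1/3596) = -91112/(-231981/182876 - 11/93496) = -91112/(-5422826803/4274543624) = -91112*(-4274543624/5422826803) = 389462218669888/5422826803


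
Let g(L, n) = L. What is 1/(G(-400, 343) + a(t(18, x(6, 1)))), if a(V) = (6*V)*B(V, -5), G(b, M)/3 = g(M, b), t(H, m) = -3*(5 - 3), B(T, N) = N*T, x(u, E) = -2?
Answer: -1/51 ≈ -0.019608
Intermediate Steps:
t(H, m) = -6 (t(H, m) = -3*2 = -6)
G(b, M) = 3*M
a(V) = -30*V² (a(V) = (6*V)*(-5*V) = -30*V²)
1/(G(-400, 343) + a(t(18, x(6, 1)))) = 1/(3*343 - 30*(-6)²) = 1/(1029 - 30*36) = 1/(1029 - 1080) = 1/(-51) = -1/51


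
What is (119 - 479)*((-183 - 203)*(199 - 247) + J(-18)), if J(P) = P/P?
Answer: -6670440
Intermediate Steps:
J(P) = 1
(119 - 479)*((-183 - 203)*(199 - 247) + J(-18)) = (119 - 479)*((-183 - 203)*(199 - 247) + 1) = -360*(-386*(-48) + 1) = -360*(18528 + 1) = -360*18529 = -6670440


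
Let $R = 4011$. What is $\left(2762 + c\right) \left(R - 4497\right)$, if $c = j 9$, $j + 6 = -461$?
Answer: $700326$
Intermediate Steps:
$j = -467$ ($j = -6 - 461 = -467$)
$c = -4203$ ($c = \left(-467\right) 9 = -4203$)
$\left(2762 + c\right) \left(R - 4497\right) = \left(2762 - 4203\right) \left(4011 - 4497\right) = \left(-1441\right) \left(-486\right) = 700326$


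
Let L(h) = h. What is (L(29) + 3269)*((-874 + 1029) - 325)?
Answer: -560660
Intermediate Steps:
(L(29) + 3269)*((-874 + 1029) - 325) = (29 + 3269)*((-874 + 1029) - 325) = 3298*(155 - 325) = 3298*(-170) = -560660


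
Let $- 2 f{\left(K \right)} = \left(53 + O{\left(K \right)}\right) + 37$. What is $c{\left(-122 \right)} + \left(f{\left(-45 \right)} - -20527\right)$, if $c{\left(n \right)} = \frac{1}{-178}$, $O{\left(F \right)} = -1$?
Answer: $\frac{1822942}{89} \approx 20483.0$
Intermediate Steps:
$c{\left(n \right)} = - \frac{1}{178}$
$f{\left(K \right)} = - \frac{89}{2}$ ($f{\left(K \right)} = - \frac{\left(53 - 1\right) + 37}{2} = - \frac{52 + 37}{2} = \left(- \frac{1}{2}\right) 89 = - \frac{89}{2}$)
$c{\left(-122 \right)} + \left(f{\left(-45 \right)} - -20527\right) = - \frac{1}{178} - - \frac{40965}{2} = - \frac{1}{178} + \left(- \frac{89}{2} + 20527\right) = - \frac{1}{178} + \frac{40965}{2} = \frac{1822942}{89}$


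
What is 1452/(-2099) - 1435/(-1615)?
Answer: 133417/677977 ≈ 0.19679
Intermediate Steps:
1452/(-2099) - 1435/(-1615) = 1452*(-1/2099) - 1435*(-1/1615) = -1452/2099 + 287/323 = 133417/677977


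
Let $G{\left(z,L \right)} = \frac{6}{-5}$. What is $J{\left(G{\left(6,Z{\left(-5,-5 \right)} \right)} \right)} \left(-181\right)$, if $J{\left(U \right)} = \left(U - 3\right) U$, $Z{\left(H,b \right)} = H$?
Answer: $- \frac{22806}{25} \approx -912.24$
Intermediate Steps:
$G{\left(z,L \right)} = - \frac{6}{5}$ ($G{\left(z,L \right)} = 6 \left(- \frac{1}{5}\right) = - \frac{6}{5}$)
$J{\left(U \right)} = U \left(-3 + U\right)$ ($J{\left(U \right)} = \left(-3 + U\right) U = U \left(-3 + U\right)$)
$J{\left(G{\left(6,Z{\left(-5,-5 \right)} \right)} \right)} \left(-181\right) = - \frac{6 \left(-3 - \frac{6}{5}\right)}{5} \left(-181\right) = \left(- \frac{6}{5}\right) \left(- \frac{21}{5}\right) \left(-181\right) = \frac{126}{25} \left(-181\right) = - \frac{22806}{25}$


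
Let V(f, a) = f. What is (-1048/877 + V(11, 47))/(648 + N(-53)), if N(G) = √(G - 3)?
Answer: 696519/46038115 - 8599*I*√14/184152460 ≈ 0.015129 - 0.00017472*I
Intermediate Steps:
N(G) = √(-3 + G)
(-1048/877 + V(11, 47))/(648 + N(-53)) = (-1048/877 + 11)/(648 + √(-3 - 53)) = (-1048*1/877 + 11)/(648 + √(-56)) = (-1048/877 + 11)/(648 + 2*I*√14) = 8599/(877*(648 + 2*I*√14))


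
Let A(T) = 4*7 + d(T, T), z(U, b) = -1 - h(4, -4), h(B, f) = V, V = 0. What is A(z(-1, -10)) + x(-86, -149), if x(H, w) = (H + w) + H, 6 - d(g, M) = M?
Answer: -286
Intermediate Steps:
h(B, f) = 0
d(g, M) = 6 - M
x(H, w) = w + 2*H
z(U, b) = -1 (z(U, b) = -1 - 1*0 = -1 + 0 = -1)
A(T) = 34 - T (A(T) = 4*7 + (6 - T) = 28 + (6 - T) = 34 - T)
A(z(-1, -10)) + x(-86, -149) = (34 - 1*(-1)) + (-149 + 2*(-86)) = (34 + 1) + (-149 - 172) = 35 - 321 = -286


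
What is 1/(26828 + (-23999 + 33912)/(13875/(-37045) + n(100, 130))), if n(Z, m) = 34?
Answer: 249131/6757131885 ≈ 3.6869e-5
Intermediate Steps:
1/(26828 + (-23999 + 33912)/(13875/(-37045) + n(100, 130))) = 1/(26828 + (-23999 + 33912)/(13875/(-37045) + 34)) = 1/(26828 + 9913/(13875*(-1/37045) + 34)) = 1/(26828 + 9913/(-2775/7409 + 34)) = 1/(26828 + 9913/(249131/7409)) = 1/(26828 + 9913*(7409/249131)) = 1/(26828 + 73445417/249131) = 1/(6757131885/249131) = 249131/6757131885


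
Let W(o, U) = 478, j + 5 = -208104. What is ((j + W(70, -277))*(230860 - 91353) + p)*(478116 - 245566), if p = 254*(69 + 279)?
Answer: -6736017609038750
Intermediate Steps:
j = -208109 (j = -5 - 208104 = -208109)
p = 88392 (p = 254*348 = 88392)
((j + W(70, -277))*(230860 - 91353) + p)*(478116 - 245566) = ((-208109 + 478)*(230860 - 91353) + 88392)*(478116 - 245566) = (-207631*139507 + 88392)*232550 = (-28965977917 + 88392)*232550 = -28965889525*232550 = -6736017609038750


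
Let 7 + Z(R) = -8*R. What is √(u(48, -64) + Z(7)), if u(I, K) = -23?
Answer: I*√86 ≈ 9.2736*I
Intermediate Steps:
Z(R) = -7 - 8*R
√(u(48, -64) + Z(7)) = √(-23 + (-7 - 8*7)) = √(-23 + (-7 - 56)) = √(-23 - 63) = √(-86) = I*√86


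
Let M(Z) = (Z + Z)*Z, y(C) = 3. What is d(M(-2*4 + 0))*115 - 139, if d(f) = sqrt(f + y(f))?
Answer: -139 + 115*sqrt(131) ≈ 1177.2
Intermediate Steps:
M(Z) = 2*Z**2 (M(Z) = (2*Z)*Z = 2*Z**2)
d(f) = sqrt(3 + f) (d(f) = sqrt(f + 3) = sqrt(3 + f))
d(M(-2*4 + 0))*115 - 139 = sqrt(3 + 2*(-2*4 + 0)**2)*115 - 139 = sqrt(3 + 2*(-8 + 0)**2)*115 - 139 = sqrt(3 + 2*(-8)**2)*115 - 139 = sqrt(3 + 2*64)*115 - 139 = sqrt(3 + 128)*115 - 139 = sqrt(131)*115 - 139 = 115*sqrt(131) - 139 = -139 + 115*sqrt(131)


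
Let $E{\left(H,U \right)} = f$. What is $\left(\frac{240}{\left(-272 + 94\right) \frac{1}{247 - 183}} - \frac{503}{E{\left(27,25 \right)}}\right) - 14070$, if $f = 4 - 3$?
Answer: $- \frac{1304677}{89} \approx -14659.0$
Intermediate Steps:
$f = 1$
$E{\left(H,U \right)} = 1$
$\left(\frac{240}{\left(-272 + 94\right) \frac{1}{247 - 183}} - \frac{503}{E{\left(27,25 \right)}}\right) - 14070 = \left(\frac{240}{\left(-272 + 94\right) \frac{1}{247 - 183}} - \frac{503}{1}\right) - 14070 = \left(\frac{240}{\left(-178\right) \frac{1}{64}} - 503\right) - 14070 = \left(\frac{240}{- \frac{89}{32}} - 503\right) - 14070 = \left(240 \left(- \frac{32}{89}\right) - 503\right) - 14070 = \left(- \frac{7680}{89} - 503\right) - 14070 = - \frac{52447}{89} - 14070 = - \frac{1304677}{89}$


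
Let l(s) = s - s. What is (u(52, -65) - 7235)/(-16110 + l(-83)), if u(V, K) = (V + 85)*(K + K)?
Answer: 5009/3222 ≈ 1.5546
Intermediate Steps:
l(s) = 0
u(V, K) = 2*K*(85 + V) (u(V, K) = (85 + V)*(2*K) = 2*K*(85 + V))
(u(52, -65) - 7235)/(-16110 + l(-83)) = (2*(-65)*(85 + 52) - 7235)/(-16110 + 0) = (2*(-65)*137 - 7235)/(-16110) = (-17810 - 7235)*(-1/16110) = -25045*(-1/16110) = 5009/3222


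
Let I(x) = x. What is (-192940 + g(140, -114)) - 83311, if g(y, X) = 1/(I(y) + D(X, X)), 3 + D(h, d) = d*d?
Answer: -3628004382/13133 ≈ -2.7625e+5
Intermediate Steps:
D(h, d) = -3 + d² (D(h, d) = -3 + d*d = -3 + d²)
g(y, X) = 1/(-3 + y + X²) (g(y, X) = 1/(y + (-3 + X²)) = 1/(-3 + y + X²))
(-192940 + g(140, -114)) - 83311 = (-192940 + 1/(-3 + 140 + (-114)²)) - 83311 = (-192940 + 1/(-3 + 140 + 12996)) - 83311 = (-192940 + 1/13133) - 83311 = -2533881019/13133 - 83311 = -3628004382/13133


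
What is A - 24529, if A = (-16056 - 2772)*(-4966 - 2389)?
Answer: 138455411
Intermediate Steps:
A = 138479940 (A = -18828*(-7355) = 138479940)
A - 24529 = 138479940 - 24529 = 138455411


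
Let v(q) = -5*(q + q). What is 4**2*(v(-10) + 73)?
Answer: 2768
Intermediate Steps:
v(q) = -10*q
4**2*(v(-10) + 73) = 4**2*(-10*(-10) + 73) = 16*(100 + 73) = 16*173 = 2768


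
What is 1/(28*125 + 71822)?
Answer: 1/75322 ≈ 1.3276e-5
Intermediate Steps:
1/(28*125 + 71822) = 1/(3500 + 71822) = 1/75322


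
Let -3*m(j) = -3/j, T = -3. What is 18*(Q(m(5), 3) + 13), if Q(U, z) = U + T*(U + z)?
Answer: 324/5 ≈ 64.800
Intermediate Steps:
m(j) = 1/j (m(j) = -(-1)/j = 1/j)
Q(U, z) = -3*z - 2*U (Q(U, z) = U - 3*(U + z) = U + (-3*U - 3*z) = -3*z - 2*U)
18*(Q(m(5), 3) + 13) = 18*((-3*3 - 2/5) + 13) = 18*((-9 - 2*⅕) + 13) = 18*((-9 - ⅖) + 13) = 18*(-47/5 + 13) = 18*(18/5) = 324/5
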